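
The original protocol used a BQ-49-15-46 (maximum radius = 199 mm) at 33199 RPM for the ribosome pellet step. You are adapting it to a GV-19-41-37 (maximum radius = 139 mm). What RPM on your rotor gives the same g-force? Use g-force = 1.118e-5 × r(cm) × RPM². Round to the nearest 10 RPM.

Original rotor: r = 199 mm = 19.9 cm
RCF_original = 1.118 × 10⁻⁵ × 19.9 × (33199)² = 1.118 × 10⁻⁵ × 19.9 × 1,102,173,601 ≈ 245,213.8 × g
Your rotor: r = 139 mm = 13.9 cm
245,213.8 = 1.118 × 10⁻⁵ × 13.9 × N²
N² = 245,213.8 / (15.5402 × 10⁻⁵) = 1,577,932,073
N ≈ √1,577,932,073 ≈ 39,723.2

39720 RPM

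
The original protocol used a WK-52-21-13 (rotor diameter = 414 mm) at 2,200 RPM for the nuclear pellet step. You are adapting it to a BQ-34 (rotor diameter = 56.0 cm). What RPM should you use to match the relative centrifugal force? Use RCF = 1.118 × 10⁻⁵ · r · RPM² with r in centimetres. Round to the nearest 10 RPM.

Original rotor: r = 414 mm / 2 = 207 mm = 20.7 cm
RCF_original = 1.118 × 10⁻⁵ × 20.7 × (2200)² = 1.118 × 10⁻⁵ × 20.7 × 4,840,000 ≈ 1,120.1 × g
Your rotor: r = 56.0 / 2 = 28 cm
1,120.1 = 1.118 × 10⁻⁵ × 28 × N²
N² = 1,120.1 / (31.304 × 10⁻⁵) = 3,578,137
N ≈ √3,578,137 ≈ 1,891.6

1890 RPM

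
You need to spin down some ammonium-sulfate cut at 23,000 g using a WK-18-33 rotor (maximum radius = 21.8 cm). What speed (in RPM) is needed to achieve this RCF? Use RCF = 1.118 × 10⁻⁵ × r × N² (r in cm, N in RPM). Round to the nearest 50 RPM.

N ≈ 9700 RPM

23,000 = 1.118 × 10⁻⁵ × 21.8 × N²
N² = 23,000 / (24.3724 × 10⁻⁵) = 94,369,040
N ≈ √94,369,040 ≈ 9,714.4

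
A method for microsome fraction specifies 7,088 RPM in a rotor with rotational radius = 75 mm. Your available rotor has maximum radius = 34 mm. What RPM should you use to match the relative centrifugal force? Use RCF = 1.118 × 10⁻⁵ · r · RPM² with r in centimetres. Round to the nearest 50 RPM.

10550 RPM

Original rotor: r = 75 mm = 7.5 cm
RCF_original = 1.118 × 10⁻⁵ × 7.5 × (7088)² = 1.118 × 10⁻⁵ × 7.5 × 50,239,744 ≈ 4,212.6 × g
Your rotor: r = 34 mm = 3.4 cm
4,212.6 = 1.118 × 10⁻⁵ × 3.4 × N²
N² = 4,212.6 / (3.8012 × 10⁻⁵) = 110,822,898
N ≈ √110,822,898 ≈ 10,527.2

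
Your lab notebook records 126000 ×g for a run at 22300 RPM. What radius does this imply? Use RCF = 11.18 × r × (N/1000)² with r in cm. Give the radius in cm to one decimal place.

126000 = 11.18 × r × (22.3)²
r = 126000 / (11.18 × 497.29) = 126000 / 5559.702 ≈ 22.663 cm

≈ 22.7 cm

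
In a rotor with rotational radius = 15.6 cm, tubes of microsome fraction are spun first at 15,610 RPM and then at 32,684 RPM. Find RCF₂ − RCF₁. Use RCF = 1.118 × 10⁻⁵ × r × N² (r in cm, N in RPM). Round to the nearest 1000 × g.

RCF₁ = 1.118 × 10⁻⁵ × 15.6 × (15610)² = 1.118 × 10⁻⁵ × 15.6 × 243,672,100 ≈ 42,498.4 × g
RCF₂ = 1.118 × 10⁻⁵ × 15.6 × (32684)² = 1.118 × 10⁻⁵ × 15.6 × 1,068,243,856 ≈ 186,310.3 × g
Increase = 186,310.3 − 42,498.4 = 143,811.9

144000 g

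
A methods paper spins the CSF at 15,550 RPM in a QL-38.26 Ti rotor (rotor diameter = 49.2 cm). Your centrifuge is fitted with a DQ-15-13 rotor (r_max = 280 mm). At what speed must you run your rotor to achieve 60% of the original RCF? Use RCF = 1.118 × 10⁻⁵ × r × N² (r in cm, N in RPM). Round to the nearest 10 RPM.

Original rotor: r = 49.2 / 2 = 24.6 cm
RCF_original = 1.118 × 10⁻⁵ × 24.6 × (15550)² = 1.118 × 10⁻⁵ × 24.6 × 241,802,500 ≈ 66,502.5 × g
Target RCF = 0.6 × 66,502.5 ≈ 39,901.5 × g
Your rotor: r = 280 mm = 28.0 cm
39,901.5 = 1.118 × 10⁻⁵ × 28 × N²
N² = 39,901.5 / (31.304 × 10⁻⁵) = 127,464,541
N ≈ √127,464,541 ≈ 11,290.0

11290 RPM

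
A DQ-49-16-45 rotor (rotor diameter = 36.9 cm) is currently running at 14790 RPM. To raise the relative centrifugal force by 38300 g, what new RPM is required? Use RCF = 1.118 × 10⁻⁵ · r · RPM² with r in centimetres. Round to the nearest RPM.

≈ 20110 RPM

r = 36.9 / 2 = 18.45 cm
Current RCF = 1.118 × 10⁻⁵ × 18.45 × (14790)² = 1.118 × 10⁻⁵ × 18.45 × 218,744,100 ≈ 45,120.6 × g
Target RCF = 45,120.6 + 38,300 = 83,420.6 × g
N² = 83,420.6 / (20.6271 × 10⁻⁵) = 404,422,338
N ≈ √404,422,338 ≈ 20,110.3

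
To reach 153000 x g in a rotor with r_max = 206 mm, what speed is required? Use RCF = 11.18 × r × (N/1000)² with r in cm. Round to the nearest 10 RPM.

r = 206 mm = 20.6 cm
153,000 = 11.18 × 20.6 × (N/1000)²
(N/1000)² = 153,000 / 230.308 = 664.3278
N = 1000 × √664.3278 ≈ 25,774.6

N ≈ 25770 RPM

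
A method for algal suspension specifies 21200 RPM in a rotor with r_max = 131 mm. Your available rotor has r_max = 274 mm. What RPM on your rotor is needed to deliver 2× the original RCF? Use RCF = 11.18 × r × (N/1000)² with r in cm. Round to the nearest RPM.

Original rotor: r = 131 mm = 13.1 cm
RCF_original = 11.18 × 13.1 × (21.2)² = 11.18 × 13.1 × 449.44 ≈ 65,824.1 × g
Target RCF = 2 × 65,824.1 ≈ 131,648.2 × g
Your rotor: r = 274 mm = 27.4 cm
131,648.2 = 11.18 × 27.4 × (N/1000)²
(N/1000)² = 131,648.2 / 306.332 = 429.7566
N = 1000 × √429.7566 ≈ 20,730.6

20731 RPM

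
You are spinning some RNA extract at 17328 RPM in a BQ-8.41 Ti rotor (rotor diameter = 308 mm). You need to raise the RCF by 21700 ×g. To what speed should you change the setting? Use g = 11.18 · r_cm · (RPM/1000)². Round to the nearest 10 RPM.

≈ 20650 RPM

r = 308 mm / 2 = 154 mm = 15.4 cm
Current RCF = 11.18 × 15.4 × (17.328)² = 11.18 × 15.4 × 300.259584 ≈ 51,696.3 × g
Target RCF = 51,696.3 + 21,700 = 73,396.3 × g
(N/1000)² = 73,396.3 / 172.172 = 426.2964
N = 1000 × √426.2964 ≈ 20,646.9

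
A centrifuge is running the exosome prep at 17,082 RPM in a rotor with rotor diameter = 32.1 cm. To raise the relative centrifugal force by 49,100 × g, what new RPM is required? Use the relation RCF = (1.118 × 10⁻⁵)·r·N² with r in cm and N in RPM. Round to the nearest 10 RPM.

r = 32.1 / 2 = 16.05 cm
Current RCF = 1.118 × 10⁻⁵ × 16.05 × (17082)² = 1.118 × 10⁻⁵ × 16.05 × 291,794,724 ≈ 52,359.4 × g
Target RCF = 52,359.4 + 49,100 = 101,459.4 × g
N² = 101,459.4 / (17.9439 × 10⁻⁵) = 565,425,576
N ≈ √565,425,576 ≈ 23,778.7

N₂ ≈ 23780 RPM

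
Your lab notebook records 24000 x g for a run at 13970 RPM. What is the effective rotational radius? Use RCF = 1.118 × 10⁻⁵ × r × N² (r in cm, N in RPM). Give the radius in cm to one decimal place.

RCF = 1.118 × 10⁻⁵ × r × N²
24000 = 1.118 × 10⁻⁵ × r × (13970)²
r = 24000 / (1.118 × 10⁻⁵ × 195,160,900) = 24000 / 2181.899 ≈ 11.000 cm

r ≈ 11.0 cm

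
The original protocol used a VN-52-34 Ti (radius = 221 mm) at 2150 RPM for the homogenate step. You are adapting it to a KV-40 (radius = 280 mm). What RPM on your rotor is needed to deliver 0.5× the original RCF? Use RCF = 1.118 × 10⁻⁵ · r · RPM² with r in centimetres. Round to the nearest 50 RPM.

Original rotor: r = 221 mm = 22.1 cm
RCF_original = 1.118 × 10⁻⁵ × 22.1 × (2150)² = 1.118 × 10⁻⁵ × 22.1 × 4,622,500 ≈ 1,142.1 × g
Target RCF = 0.5 × 1,142.1 ≈ 571 × g
Your rotor: r = 280 mm = 28.0 cm
571 = 1.118 × 10⁻⁵ × 28 × N²
N² = 571 / (31.304 × 10⁻⁵) = 1,824,048
N ≈ √1,824,048 ≈ 1,350.6

≈ 1350 RPM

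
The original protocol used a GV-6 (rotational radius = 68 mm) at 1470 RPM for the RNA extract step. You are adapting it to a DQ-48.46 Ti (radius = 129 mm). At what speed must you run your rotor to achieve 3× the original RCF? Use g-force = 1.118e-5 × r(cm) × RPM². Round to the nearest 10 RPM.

1850 RPM

Original rotor: r = 68 mm = 6.8 cm
RCF_original = 1.118 × 10⁻⁵ × 6.8 × (1470)² = 1.118 × 10⁻⁵ × 6.8 × 2,160,900 ≈ 164.3 × g
Target RCF = 3 × 164.3 ≈ 492.9 × g
Your rotor: r = 129 mm = 12.9 cm
492.9 = 1.118 × 10⁻⁵ × 12.9 × N²
N² = 492.9 / (14.4222 × 10⁻⁵) = 3,417,648
N ≈ √3,417,648 ≈ 1,848.7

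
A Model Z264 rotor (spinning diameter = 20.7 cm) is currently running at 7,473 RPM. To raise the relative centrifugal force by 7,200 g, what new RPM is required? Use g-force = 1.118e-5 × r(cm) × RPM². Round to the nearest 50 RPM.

r = 20.7 / 2 = 10.35 cm
Current RCF = 1.118 × 10⁻⁵ × 10.35 × (7473)² = 1.118 × 10⁻⁵ × 10.35 × 55,845,729 ≈ 6,462.1 × g
Target RCF = 6,462.1 + 7,200 = 13,662.1 × g
N² = 13,662.1 / (11.5713 × 10⁻⁵) = 118,068,843
N ≈ √118,068,843 ≈ 10,865.9

10850 RPM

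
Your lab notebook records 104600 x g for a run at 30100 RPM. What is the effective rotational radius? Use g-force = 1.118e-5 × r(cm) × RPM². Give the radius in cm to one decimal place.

104600 = 1.118 × 10⁻⁵ × r × (30100)²
r = 104600 / (1.118 × 10⁻⁵ × 906,010,000) = 104600 / 10129.19 ≈ 10.327 cm

r ≈ 10.3 cm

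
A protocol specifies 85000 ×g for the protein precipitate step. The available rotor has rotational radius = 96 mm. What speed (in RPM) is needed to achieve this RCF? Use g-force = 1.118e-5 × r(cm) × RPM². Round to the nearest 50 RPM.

N ≈ 28150 RPM

r = 96 mm = 9.6 cm
85,000 = 1.118 × 10⁻⁵ × 9.6 × N²
N² = 85,000 / (10.7328 × 10⁻⁵) = 791,964,818
N ≈ √791,964,818 ≈ 28,141.9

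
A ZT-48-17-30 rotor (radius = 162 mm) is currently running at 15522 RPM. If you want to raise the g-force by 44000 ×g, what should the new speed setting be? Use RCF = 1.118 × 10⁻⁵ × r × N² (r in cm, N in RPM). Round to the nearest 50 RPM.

r = 162 mm = 16.2 cm
Current RCF = 1.118 × 10⁻⁵ × 16.2 × (15522)² = 1.118 × 10⁻⁵ × 16.2 × 240,932,484 ≈ 43,636.7 × g
Target RCF = 43,636.7 + 44,000 = 87,636.7 × g
N² = 87,636.7 / (18.1116 × 10⁻⁵) = 483,870,558
N ≈ √483,870,558 ≈ 21,997.1

N₂ ≈ 22000 RPM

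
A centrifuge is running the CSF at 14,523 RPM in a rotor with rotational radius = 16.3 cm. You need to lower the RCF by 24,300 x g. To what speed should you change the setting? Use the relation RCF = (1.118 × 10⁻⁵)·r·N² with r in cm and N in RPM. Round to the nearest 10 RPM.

Current RCF = 1.118 × 10⁻⁵ × 16.3 × (14523)² = 1.118 × 10⁻⁵ × 16.3 × 210,917,529 ≈ 38,436.3 × g
Target RCF = 38,436.3 − 24,300 = 14,136.3 × g
N² = 14,136.3 / (18.2234 × 10⁻⁵) = 77,572,242
N ≈ √77,572,242 ≈ 8,807.5

N₂ ≈ 8810 RPM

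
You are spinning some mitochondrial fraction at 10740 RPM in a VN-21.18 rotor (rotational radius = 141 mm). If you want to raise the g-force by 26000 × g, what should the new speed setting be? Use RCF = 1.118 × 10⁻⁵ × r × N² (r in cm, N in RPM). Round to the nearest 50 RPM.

16750 RPM

r = 141 mm = 14.1 cm
Current RCF = 1.118 × 10⁻⁵ × 14.1 × (10740)² = 1.118 × 10⁻⁵ × 14.1 × 115,347,600 ≈ 18,183.2 × g
Target RCF = 18,183.2 + 26,000 = 44,183.2 × g
N² = 44,183.2 / (15.7638 × 10⁻⁵) = 280,282,673
N ≈ √280,282,673 ≈ 16,741.6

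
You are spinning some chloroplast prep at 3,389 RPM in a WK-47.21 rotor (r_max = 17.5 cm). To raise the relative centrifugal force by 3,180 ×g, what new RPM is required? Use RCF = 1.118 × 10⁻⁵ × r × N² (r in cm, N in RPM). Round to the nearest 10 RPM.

5270 RPM

Current RCF = 1.118 × 10⁻⁵ × 17.5 × (3389)² = 1.118 × 10⁻⁵ × 17.5 × 11,485,321 ≈ 2,247.1 × g
Target RCF = 2,247.1 + 3,180 = 5,427.1 × g
N² = 5,427.1 / (19.565 × 10⁻⁵) = 27,738,819
N ≈ √27,738,819 ≈ 5,266.8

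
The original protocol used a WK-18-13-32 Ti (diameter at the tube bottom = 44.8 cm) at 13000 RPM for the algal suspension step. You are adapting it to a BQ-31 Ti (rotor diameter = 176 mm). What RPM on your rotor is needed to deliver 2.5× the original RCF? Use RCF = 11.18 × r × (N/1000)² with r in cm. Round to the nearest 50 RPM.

Original rotor: r = 44.8 / 2 = 22.4 cm
RCF_original = 11.18 × 22.4 × (13)² = 11.18 × 22.4 × 169 ≈ 42,323 × g
Target RCF = 2.5 × 42,323 ≈ 105,807.5 × g
Your rotor: r = 176 mm / 2 = 88 mm = 8.8 cm
105,807.5 = 11.18 × 8.8 × (N/1000)²
(N/1000)² = 105,807.5 / 98.384 = 1075.454
N = 1000 × √1075.454 ≈ 32,794.1

32800 RPM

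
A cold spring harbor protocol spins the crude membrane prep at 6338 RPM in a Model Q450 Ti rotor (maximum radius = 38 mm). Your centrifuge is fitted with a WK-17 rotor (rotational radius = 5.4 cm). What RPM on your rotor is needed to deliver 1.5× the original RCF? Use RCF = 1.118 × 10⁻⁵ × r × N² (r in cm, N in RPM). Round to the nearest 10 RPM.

Original rotor: r = 38 mm = 3.8 cm
RCF_original = 1.118 × 10⁻⁵ × 3.8 × (6338)² = 1.118 × 10⁻⁵ × 3.8 × 40,170,244 ≈ 1,706.6 × g
Target RCF = 1.5 × 1,706.6 ≈ 2,559.9 × g
2,559.9 = 1.118 × 10⁻⁵ × 5.4 × N²
N² = 2,559.9 / (6.0372 × 10⁻⁵) = 42,402,107
N ≈ √42,402,107 ≈ 6,511.7

6510 RPM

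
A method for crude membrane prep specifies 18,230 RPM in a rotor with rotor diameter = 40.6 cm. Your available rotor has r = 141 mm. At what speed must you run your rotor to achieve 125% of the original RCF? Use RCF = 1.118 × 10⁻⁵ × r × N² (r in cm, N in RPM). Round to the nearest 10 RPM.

Original rotor: r = 40.6 / 2 = 20.3 cm
RCF = 1.118 × 10⁻⁵ × r × N²
RCF_original = 1.118 × 10⁻⁵ × 20.3 × (18230)² = 1.118 × 10⁻⁵ × 20.3 × 332,332,900 ≈ 75,424.3 × g
Target RCF = 1.25 × 75,424.3 ≈ 94,280.4 × g
Your rotor: r = 141 mm = 14.1 cm
94,280.4 = 1.118 × 10⁻⁵ × 14.1 × N²
N² = 94,280.4 / (15.7638 × 10⁻⁵) = 598,081,681
N ≈ √598,081,681 ≈ 24,455.7

24460 RPM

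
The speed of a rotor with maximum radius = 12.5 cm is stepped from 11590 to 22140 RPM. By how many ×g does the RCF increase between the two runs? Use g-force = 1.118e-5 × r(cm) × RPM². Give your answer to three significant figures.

RCF₁ = 1.118 × 10⁻⁵ × 12.5 × (11590)² = 1.118 × 10⁻⁵ × 12.5 × 134,328,100 ≈ 18,772.4 × g
RCF₂ = 1.118 × 10⁻⁵ × 12.5 × (22140)² = 1.118 × 10⁻⁵ × 12.5 × 490,179,600 ≈ 68,502.6 × g
Increase = 68,502.6 − 18,772.4 = 49,730.2

≈ 49700 ×g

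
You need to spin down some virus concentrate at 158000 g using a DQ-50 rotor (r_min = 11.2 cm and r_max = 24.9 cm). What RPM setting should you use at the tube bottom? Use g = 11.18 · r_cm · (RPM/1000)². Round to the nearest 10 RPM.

N ≈ 23820 RPM

Use r_max = 24.9 cm.
RCF = 11.18 × r × (N/1000)²
158,000 = 11.18 × 24.9 × (N/1000)²
(N/1000)² = 158,000 / 278.382 = 567.5654
N = 1000 × √567.5654 ≈ 23,823.6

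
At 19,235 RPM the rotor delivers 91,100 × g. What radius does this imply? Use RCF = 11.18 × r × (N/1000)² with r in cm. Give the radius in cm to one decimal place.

r ≈ 22.0 cm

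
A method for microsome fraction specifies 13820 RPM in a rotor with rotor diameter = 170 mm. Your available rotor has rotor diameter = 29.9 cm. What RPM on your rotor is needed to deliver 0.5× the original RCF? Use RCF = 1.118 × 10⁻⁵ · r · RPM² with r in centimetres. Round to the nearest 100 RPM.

≈ 7400 RPM

Original rotor: r = 170 mm / 2 = 85 mm = 8.5 cm
RCF_original = 1.118 × 10⁻⁵ × 8.5 × (13820)² = 1.118 × 10⁻⁵ × 8.5 × 190,992,400 ≈ 18,150 × g
Target RCF = 0.5 × 18,150 ≈ 9,075 × g
Your rotor: r = 29.9 / 2 = 14.95 cm
9,075 = 1.118 × 10⁻⁵ × 14.95 × N²
N² = 9,075 / (16.7141 × 10⁻⁵) = 54,295,475
N ≈ √54,295,475 ≈ 7,368.5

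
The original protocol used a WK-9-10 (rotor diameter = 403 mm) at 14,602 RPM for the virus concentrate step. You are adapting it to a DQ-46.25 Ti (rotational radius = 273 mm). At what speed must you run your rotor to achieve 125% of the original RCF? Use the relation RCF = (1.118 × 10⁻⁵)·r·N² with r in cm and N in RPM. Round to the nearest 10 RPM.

≈ 14030 RPM

Original rotor: r = 403 mm / 2 = 201.5 mm = 20.15 cm
RCF_original = 1.118 × 10⁻⁵ × 20.15 × (14602)² = 1.118 × 10⁻⁵ × 20.15 × 213,218,404 ≈ 48,033.2 × g
Target RCF = 1.25 × 48,033.2 ≈ 60,041.5 × g
Your rotor: r = 273 mm = 27.3 cm
60,041.5 = 1.118 × 10⁻⁵ × 27.3 × N²
N² = 60,041.5 / (30.5214 × 10⁻⁵) = 196,719,351
N ≈ √196,719,351 ≈ 14,025.7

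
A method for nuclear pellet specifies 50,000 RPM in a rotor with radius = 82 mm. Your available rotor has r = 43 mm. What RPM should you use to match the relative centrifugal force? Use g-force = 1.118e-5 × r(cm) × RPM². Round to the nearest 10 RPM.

69050 RPM

Original rotor: r = 82 mm = 8.2 cm
RCF_original = 1.118 × 10⁻⁵ × 8.2 × (50000)² = 1.118 × 10⁻⁵ × 8.2 × 2,500,000,000 ≈ 229,190 × g
Your rotor: r = 43 mm = 4.3 cm
229,190 = 1.118 × 10⁻⁵ × 4.3 × N²
N² = 229,190 / (4.8074 × 10⁻⁵) = 4,767,441,860
N ≈ √4,767,441,860 ≈ 69,046.7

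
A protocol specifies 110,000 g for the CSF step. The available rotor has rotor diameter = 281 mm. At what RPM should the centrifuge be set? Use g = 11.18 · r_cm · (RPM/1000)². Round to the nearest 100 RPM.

≈ 26500 RPM

r = 281 mm / 2 = 140.5 mm = 14.05 cm
110,000 = 11.18 × 14.05 × (N/1000)²
(N/1000)² = 110,000 / 157.079 = 700.2846
N = 1000 × √700.2846 ≈ 26,462.9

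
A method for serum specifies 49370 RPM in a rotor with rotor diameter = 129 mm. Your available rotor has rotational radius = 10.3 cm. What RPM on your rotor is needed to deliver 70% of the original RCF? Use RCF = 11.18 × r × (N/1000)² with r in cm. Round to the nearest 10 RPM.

Original rotor: r = 129 mm / 2 = 64.5 mm = 6.45 cm
RCF_original = 11.18 × 6.45 × (49.37)² = 11.18 × 6.45 × 2,437.3969 ≈ 175,763.1 × g
Target RCF = 0.7 × 175,763.1 ≈ 123,034.2 × g
123,034.2 = 11.18 × 10.3 × (N/1000)²
(N/1000)² = 123,034.2 / 115.154 = 1068.432
N = 1000 × √1068.432 ≈ 32,686.9

≈ 32690 RPM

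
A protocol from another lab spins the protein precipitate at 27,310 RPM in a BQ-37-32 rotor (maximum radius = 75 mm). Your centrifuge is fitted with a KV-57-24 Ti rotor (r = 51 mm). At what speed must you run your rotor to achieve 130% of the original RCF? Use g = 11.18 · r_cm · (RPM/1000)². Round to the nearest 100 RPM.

37800 RPM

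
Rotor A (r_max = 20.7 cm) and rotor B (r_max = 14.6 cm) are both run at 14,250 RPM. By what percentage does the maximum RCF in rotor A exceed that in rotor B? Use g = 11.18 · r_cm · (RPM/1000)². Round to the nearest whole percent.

42%

At equal RPM, RCF scales linearly with r: ratio = 20.7 / 14.6 = 1.4178.
So rotor A delivers 41.8% more g-force.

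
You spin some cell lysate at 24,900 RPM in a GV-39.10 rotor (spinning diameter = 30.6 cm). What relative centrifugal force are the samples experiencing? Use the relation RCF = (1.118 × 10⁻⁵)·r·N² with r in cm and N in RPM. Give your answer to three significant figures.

r = 30.6 / 2 = 15.3 cm
RCF = 1.118 × 10⁻⁵ × 15.3 × (24900)² = 1.118 × 10⁻⁵ × 15.3 × 620,010,000 ≈ 106,055.2 × g

≈ 106000 × g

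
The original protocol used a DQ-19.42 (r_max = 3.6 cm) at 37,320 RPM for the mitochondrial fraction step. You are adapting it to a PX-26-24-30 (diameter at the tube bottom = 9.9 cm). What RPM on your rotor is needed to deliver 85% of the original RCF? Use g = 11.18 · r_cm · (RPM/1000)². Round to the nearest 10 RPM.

RCF_original = 11.18 × 3.6 × (37.32)² = 11.18 × 3.6 × 1,392.7824 ≈ 56,056.7 × g
Target RCF = 0.85 × 56,056.7 ≈ 47,648.2 × g
Your rotor: r = 9.9 / 2 = 4.95 cm
47,648.2 = 11.18 × 4.95 × (N/1000)²
(N/1000)² = 47,648.2 / 55.341 = 860.9928
N = 1000 × √860.9928 ≈ 29,342.7

29340 RPM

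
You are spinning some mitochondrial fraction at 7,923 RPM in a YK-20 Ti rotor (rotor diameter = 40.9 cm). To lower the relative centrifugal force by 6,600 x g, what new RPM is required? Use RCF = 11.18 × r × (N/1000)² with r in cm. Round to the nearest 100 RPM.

r = 40.9 / 2 = 20.45 cm
Current RCF = 11.18 × 20.45 × (7.923)² = 11.18 × 20.45 × 62.773929 ≈ 14,352.1 × g
Target RCF = 14,352.1 − 6,600 = 7,752.1 × g
(N/1000)² = 7,752.1 / 228.631 = 33.9066
N = 1000 × √33.9066 ≈ 5,822.9

≈ 5800 RPM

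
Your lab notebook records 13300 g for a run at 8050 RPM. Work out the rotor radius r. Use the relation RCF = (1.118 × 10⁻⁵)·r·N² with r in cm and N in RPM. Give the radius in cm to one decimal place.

RCF = 1.118 × 10⁻⁵ × r × N²
13300 = 1.118 × 10⁻⁵ × r × (8050)²
r = 13300 / (1.118 × 10⁻⁵ × 64,802,500) = 13300 / 724.4919 ≈ 18.358 cm

18.4 cm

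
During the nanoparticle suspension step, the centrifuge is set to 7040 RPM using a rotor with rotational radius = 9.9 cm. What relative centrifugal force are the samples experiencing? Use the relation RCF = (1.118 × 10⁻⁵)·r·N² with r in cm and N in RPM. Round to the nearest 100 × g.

≈ 5500 ×g

RCF = 1.118 × 10⁻⁵ × r × N²
RCF = 1.118 × 10⁻⁵ × 9.9 × (7040)² = 1.118 × 10⁻⁵ × 9.9 × 49,561,600 ≈ 5,485.6 × g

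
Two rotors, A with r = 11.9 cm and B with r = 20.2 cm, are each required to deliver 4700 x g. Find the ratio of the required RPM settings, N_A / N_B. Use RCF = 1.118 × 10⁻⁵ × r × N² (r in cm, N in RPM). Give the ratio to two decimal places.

1.30

At fixed RCF, N ∝ 1/√r, so N_A/N_B = √(r_B/r_A) = √(20.2/11.9) = √1.697479 = 1.3029.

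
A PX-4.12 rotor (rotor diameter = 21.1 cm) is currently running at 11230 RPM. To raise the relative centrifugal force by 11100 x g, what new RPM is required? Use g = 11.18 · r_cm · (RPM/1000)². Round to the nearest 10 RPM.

N₂ ≈ 14840 RPM

r = 21.1 / 2 = 10.55 cm
Current RCF = 11.18 × 10.55 × (11.23)² = 11.18 × 10.55 × 126.1129 ≈ 14,874.9 × g
Target RCF = 14,874.9 + 11,100 = 25,974.9 × g
(N/1000)² = 25,974.9 / 117.949 = 220.2215
N = 1000 × √220.2215 ≈ 14,839.9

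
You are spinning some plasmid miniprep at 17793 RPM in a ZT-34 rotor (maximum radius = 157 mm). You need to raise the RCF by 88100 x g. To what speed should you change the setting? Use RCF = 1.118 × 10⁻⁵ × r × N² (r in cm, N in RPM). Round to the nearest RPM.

r = 157 mm = 15.7 cm
Current RCF = 1.118 × 10⁻⁵ × 15.7 × (17793)² = 1.118 × 10⁻⁵ × 15.7 × 316,590,849 ≈ 55,569.9 × g
Target RCF = 55,569.9 + 88,100 = 143,669.9 × g
N² = 143,669.9 / (17.5526 × 10⁻⁵) = 818,510,648
N ≈ √818,510,648 ≈ 28,609.6

≈ 28610 RPM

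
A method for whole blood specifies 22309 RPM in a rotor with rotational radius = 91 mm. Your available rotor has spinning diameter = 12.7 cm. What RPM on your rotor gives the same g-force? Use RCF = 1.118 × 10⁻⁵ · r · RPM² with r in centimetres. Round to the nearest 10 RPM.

Original rotor: r = 91 mm = 9.1 cm
RCF = 1.118 × 10⁻⁵ × r × N²
RCF_original = 1.118 × 10⁻⁵ × 9.1 × (22309)² = 1.118 × 10⁻⁵ × 9.1 × 497,691,481 ≈ 50,634.1 × g
Your rotor: r = 12.7 / 2 = 6.35 cm
50,634.1 = 1.118 × 10⁻⁵ × 6.35 × N²
N² = 50,634.1 / (7.0993 × 10⁻⁵) = 713,226,656
N ≈ √713,226,656 ≈ 26,706.3

≈ 26710 RPM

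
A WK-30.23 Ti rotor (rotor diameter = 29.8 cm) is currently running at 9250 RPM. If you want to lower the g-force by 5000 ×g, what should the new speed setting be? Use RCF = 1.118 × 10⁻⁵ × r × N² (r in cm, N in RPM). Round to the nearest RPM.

r = 29.8 / 2 = 14.9 cm
Current RCF = 1.118 × 10⁻⁵ × 14.9 × (9250)² = 1.118 × 10⁻⁵ × 14.9 × 85,562,500 ≈ 14,253.2 × g
Target RCF = 14,253.2 − 5,000 = 9,253.2 × g
N² = 9,253.2 / (16.6582 × 10⁻⁵) = 55,547,418
N ≈ √55,547,418 ≈ 7,453.0

7453 RPM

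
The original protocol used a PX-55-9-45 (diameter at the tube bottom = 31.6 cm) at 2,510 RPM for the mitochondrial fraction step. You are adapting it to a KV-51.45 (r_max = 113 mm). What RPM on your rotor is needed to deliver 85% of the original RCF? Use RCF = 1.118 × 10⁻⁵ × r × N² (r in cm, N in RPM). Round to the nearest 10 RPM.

2740 RPM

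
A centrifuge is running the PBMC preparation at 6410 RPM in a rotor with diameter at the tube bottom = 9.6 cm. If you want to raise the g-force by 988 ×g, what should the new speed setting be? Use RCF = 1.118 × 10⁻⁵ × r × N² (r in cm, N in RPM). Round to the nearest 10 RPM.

r = 9.6 / 2 = 4.8 cm
Current RCF = 1.118 × 10⁻⁵ × 4.8 × (6410)² = 1.118 × 10⁻⁵ × 4.8 × 41,088,100 ≈ 2,205 × g
Target RCF = 2,205 + 988 = 3,193 × g
N² = 3,193 / (5.3664 × 10⁻⁵) = 59,499,851
N ≈ √59,499,851 ≈ 7,713.6

≈ 7710 RPM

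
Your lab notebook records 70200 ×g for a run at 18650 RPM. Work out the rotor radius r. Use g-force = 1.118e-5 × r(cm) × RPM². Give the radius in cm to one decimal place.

RCF = 1.118 × 10⁻⁵ × r × N²
70200 = 1.118 × 10⁻⁵ × r × (18650)²
r = 70200 / (1.118 × 10⁻⁵ × 347,822,500) = 70200 / 3888.656 ≈ 18.053 cm

r ≈ 18.1 cm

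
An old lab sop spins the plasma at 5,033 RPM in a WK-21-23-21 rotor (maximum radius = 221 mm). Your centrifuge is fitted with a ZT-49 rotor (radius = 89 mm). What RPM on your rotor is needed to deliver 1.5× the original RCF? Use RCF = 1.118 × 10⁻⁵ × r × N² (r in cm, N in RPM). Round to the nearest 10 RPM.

Original rotor: r = 221 mm = 22.1 cm
RCF_original = 1.118 × 10⁻⁵ × 22.1 × (5033)² = 1.118 × 10⁻⁵ × 22.1 × 25,331,089 ≈ 6,258.8 × g
Target RCF = 1.5 × 6,258.8 ≈ 9,388.2 × g
Your rotor: r = 89 mm = 8.9 cm
9,388.2 = 1.118 × 10⁻⁵ × 8.9 × N²
N² = 9,388.2 / (9.9502 × 10⁻⁵) = 94,351,872
N ≈ √94,351,872 ≈ 9,713.5

≈ 9710 RPM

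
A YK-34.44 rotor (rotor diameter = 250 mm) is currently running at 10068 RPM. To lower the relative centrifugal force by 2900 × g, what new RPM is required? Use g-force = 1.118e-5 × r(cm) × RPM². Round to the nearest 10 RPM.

r = 250 mm / 2 = 125 mm = 12.5 cm
Current RCF = 1.118 × 10⁻⁵ × 12.5 × (10068)² = 1.118 × 10⁻⁵ × 12.5 × 101,364,624 ≈ 14,165.7 × g
Target RCF = 14,165.7 − 2,900 = 11,265.7 × g
N² = 11,265.7 / (13.975 × 10⁻⁵) = 80,613,238
N ≈ √80,613,238 ≈ 8,978.5

≈ 8980 RPM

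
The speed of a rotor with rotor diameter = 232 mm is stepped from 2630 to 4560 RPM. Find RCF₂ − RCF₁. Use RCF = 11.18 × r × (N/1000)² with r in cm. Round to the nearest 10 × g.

1800 x g

r = 232 mm / 2 = 116 mm = 11.6 cm
RCF₁ = 11.18 × 11.6 × (2.63)² = 11.18 × 11.6 × 6.9169 ≈ 897 × g
RCF₂ = 11.18 × 11.6 × (4.56)² = 11.18 × 11.6 × 20.7936 ≈ 2,696.7 × g
Increase = 2,696.7 − 897 = 1,799.7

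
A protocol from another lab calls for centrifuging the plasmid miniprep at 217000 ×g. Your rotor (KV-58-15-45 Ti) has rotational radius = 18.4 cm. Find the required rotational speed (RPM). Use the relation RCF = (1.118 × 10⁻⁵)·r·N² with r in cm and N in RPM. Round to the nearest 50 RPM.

≈ 32500 RPM

RCF = 1.118 × 10⁻⁵ × r × N²
217,000 = 1.118 × 10⁻⁵ × 18.4 × N²
N² = 217,000 / (20.5712 × 10⁻⁵) = 1,054,872,832
N ≈ √1,054,872,832 ≈ 32,478.8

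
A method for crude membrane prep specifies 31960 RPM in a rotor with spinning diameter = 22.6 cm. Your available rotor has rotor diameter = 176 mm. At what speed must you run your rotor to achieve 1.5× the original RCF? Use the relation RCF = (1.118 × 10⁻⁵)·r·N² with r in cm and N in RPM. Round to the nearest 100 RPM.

≈ 44400 RPM

Original rotor: r = 22.6 / 2 = 11.3 cm
RCF_original = 1.118 × 10⁻⁵ × 11.3 × (31960)² = 1.118 × 10⁻⁵ × 11.3 × 1,021,441,600 ≈ 129,042.8 × g
Target RCF = 1.5 × 129,042.8 ≈ 193,564.2 × g
Your rotor: r = 176 mm / 2 = 88 mm = 8.8 cm
193,564.2 = 1.118 × 10⁻⁵ × 8.8 × N²
N² = 193,564.2 / (9.8384 × 10⁻⁵) = 1,967,435,762
N ≈ √1,967,435,762 ≈ 44,355.8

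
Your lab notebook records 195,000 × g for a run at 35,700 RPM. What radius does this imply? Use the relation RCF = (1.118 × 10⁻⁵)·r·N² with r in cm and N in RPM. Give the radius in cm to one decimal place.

195000 = 1.118 × 10⁻⁵ × r × (35700)²
r = 195000 / (1.118 × 10⁻⁵ × 1,274,490,000) = 195000 / 14248.8 ≈ 13.685 cm

13.7 cm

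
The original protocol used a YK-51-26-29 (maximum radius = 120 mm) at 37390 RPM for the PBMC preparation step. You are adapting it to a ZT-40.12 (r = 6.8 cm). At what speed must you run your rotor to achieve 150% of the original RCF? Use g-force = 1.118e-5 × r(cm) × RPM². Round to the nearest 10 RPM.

Original rotor: r = 120 mm = 12.0 cm
RCF_original = 1.118 × 10⁻⁵ × 12 × (37390)² = 1.118 × 10⁻⁵ × 12 × 1,398,012,100 ≈ 187,557.3 × g
Target RCF = 1.5 × 187,557.3 ≈ 281,335.9 × g
281,335.9 = 1.118 × 10⁻⁵ × 6.8 × N²
N² = 281,335.9 / (7.6024 × 10⁻⁵) = 3,700,619,541
N ≈ √3,700,619,541 ≈ 60,832.7

≈ 60830 RPM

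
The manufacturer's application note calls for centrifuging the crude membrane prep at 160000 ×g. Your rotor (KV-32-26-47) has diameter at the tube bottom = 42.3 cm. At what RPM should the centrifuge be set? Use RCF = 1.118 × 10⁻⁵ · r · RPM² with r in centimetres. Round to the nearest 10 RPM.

26010 RPM

r = 42.3 / 2 = 21.15 cm
160,000 = 1.118 × 10⁻⁵ × 21.15 × N²
N² = 160,000 / (23.6457 × 10⁻⁵) = 676,655,798
N ≈ √676,655,798 ≈ 26,012.6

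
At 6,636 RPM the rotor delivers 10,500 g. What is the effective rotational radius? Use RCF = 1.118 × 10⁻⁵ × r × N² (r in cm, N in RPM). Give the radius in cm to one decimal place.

≈ 21.3 cm

RCF = 1.118 × 10⁻⁵ × r × N²
10500 = 1.118 × 10⁻⁵ × r × (6636)²
r = 10500 / (1.118 × 10⁻⁵ × 44,036,496) = 10500 / 492.328 ≈ 21.327 cm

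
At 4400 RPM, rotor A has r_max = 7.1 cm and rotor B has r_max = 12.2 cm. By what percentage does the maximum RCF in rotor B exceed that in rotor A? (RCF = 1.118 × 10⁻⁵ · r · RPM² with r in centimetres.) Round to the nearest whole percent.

At equal RPM, RCF scales linearly with r: ratio = 12.2 / 7.1 = 1.7183.
So rotor B delivers 71.8% more g-force.

72%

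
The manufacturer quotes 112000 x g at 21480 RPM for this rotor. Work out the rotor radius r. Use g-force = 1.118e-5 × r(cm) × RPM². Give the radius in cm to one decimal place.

RCF = 1.118 × 10⁻⁵ × r × N²
112000 = 1.118 × 10⁻⁵ × r × (21480)²
r = 112000 / (1.118 × 10⁻⁵ × 461,390,400) = 112000 / 5158.345 ≈ 21.712 cm

≈ 21.7 cm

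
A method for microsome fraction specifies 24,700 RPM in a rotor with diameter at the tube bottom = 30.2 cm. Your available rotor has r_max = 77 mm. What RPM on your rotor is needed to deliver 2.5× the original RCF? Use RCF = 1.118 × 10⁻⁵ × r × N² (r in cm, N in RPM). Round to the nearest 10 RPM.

Original rotor: r = 30.2 / 2 = 15.1 cm
RCF = 1.118 × 10⁻⁵ × r × N²
RCF_original = 1.118 × 10⁻⁵ × 15.1 × (24700)² = 1.118 × 10⁻⁵ × 15.1 × 610,090,000 ≈ 102,994.2 × g
Target RCF = 2.5 × 102,994.2 ≈ 257,485.5 × g
Your rotor: r = 77 mm = 7.7 cm
257,485.5 = 1.118 × 10⁻⁵ × 7.7 × N²
N² = 257,485.5 / (8.6086 × 10⁻⁵) = 2,991,026,415
N ≈ √2,991,026,415 ≈ 54,690.3

≈ 54690 RPM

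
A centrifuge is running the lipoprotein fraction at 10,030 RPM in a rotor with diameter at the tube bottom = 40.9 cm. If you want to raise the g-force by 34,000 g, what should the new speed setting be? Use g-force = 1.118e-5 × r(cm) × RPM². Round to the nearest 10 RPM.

r = 40.9 / 2 = 20.45 cm
Current RCF = 1.118 × 10⁻⁵ × 20.45 × (10030)² = 1.118 × 10⁻⁵ × 20.45 × 100,600,900 ≈ 23,000.5 × g
Target RCF = 23,000.5 + 34,000 = 57,000.5 × g
N² = 57,000.5 / (22.8631 × 10⁻⁵) = 249,312,211
N ≈ √249,312,211 ≈ 15,789.6

≈ 15790 RPM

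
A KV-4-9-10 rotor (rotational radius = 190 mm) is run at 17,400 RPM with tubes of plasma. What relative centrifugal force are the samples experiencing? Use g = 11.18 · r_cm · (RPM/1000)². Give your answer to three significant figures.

64300 x g

r = 190 mm = 19.0 cm
RCF = 11.18 × 19 × (17.4)² = 11.18 × 19 × 302.76 ≈ 64,312.3 × g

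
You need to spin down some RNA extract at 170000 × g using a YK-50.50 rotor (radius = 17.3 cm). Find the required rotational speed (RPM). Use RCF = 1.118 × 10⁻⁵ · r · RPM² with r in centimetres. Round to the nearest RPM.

29647 RPM

RCF = 1.118 × 10⁻⁵ × r × N²
170,000 = 1.118 × 10⁻⁵ × 17.3 × N²
N² = 170,000 / (19.3414 × 10⁻⁵) = 878,943,613
N ≈ √878,943,613 ≈ 29,647.0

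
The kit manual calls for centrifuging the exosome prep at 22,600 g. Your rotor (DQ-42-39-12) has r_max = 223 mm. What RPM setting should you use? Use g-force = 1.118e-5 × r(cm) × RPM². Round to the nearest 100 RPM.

9500 RPM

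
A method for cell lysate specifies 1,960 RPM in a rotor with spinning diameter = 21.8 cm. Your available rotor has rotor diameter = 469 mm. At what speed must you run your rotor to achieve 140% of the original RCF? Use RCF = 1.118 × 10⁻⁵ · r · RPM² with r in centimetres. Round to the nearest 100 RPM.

1600 RPM

Original rotor: r = 21.8 / 2 = 10.9 cm
RCF_original = 1.118 × 10⁻⁵ × 10.9 × (1960)² = 1.118 × 10⁻⁵ × 10.9 × 3,841,600 ≈ 468.1 × g
Target RCF = 1.4 × 468.1 ≈ 655.3 × g
Your rotor: r = 469 mm / 2 = 234.5 mm = 23.45 cm
655.3 = 1.118 × 10⁻⁵ × 23.45 × N²
N² = 655.3 / (26.2171 × 10⁻⁵) = 2,499,514
N ≈ √2,499,514 ≈ 1,581.0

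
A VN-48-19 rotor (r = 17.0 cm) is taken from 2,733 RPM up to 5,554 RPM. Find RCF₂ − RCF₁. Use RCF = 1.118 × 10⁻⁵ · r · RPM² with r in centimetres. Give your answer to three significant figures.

≈ 4440 g

RCF₁ = 1.118 × 10⁻⁵ × 17 × (2733)² = 1.118 × 10⁻⁵ × 17 × 7,469,289 ≈ 1,419.6 × g
RCF₂ = 1.118 × 10⁻⁵ × 17 × (5554)² = 1.118 × 10⁻⁵ × 17 × 30,846,916 ≈ 5,862.8 × g
Increase = 5,862.8 − 1,419.6 = 4,443.2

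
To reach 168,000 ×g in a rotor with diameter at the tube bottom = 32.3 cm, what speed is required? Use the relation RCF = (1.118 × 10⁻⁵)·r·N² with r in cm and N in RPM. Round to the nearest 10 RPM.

30500 RPM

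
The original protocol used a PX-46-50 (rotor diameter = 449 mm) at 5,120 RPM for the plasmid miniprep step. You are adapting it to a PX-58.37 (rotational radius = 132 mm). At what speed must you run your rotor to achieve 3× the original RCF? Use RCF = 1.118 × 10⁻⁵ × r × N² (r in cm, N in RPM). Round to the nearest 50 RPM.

Original rotor: r = 449 mm / 2 = 224.5 mm = 22.45 cm
RCF_original = 1.118 × 10⁻⁵ × 22.45 × (5120)² = 1.118 × 10⁻⁵ × 22.45 × 26,214,400 ≈ 6,579.6 × g
Target RCF = 3 × 6,579.6 ≈ 19,738.8 × g
Your rotor: r = 132 mm = 13.2 cm
19,738.8 = 1.118 × 10⁻⁵ × 13.2 × N²
N² = 19,738.8 / (14.7576 × 10⁻⁵) = 133,753,456
N ≈ √133,753,456 ≈ 11,565.2

11550 RPM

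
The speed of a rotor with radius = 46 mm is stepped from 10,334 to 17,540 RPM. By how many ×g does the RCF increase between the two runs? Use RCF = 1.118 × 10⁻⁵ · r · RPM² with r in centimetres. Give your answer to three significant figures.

r = 46 mm = 4.6 cm
RCF₁ = 1.118 × 10⁻⁵ × 4.6 × (10334)² = 1.118 × 10⁻⁵ × 4.6 × 106,791,556 ≈ 5,492.1 × g
RCF₂ = 1.118 × 10⁻⁵ × 4.6 × (17540)² = 1.118 × 10⁻⁵ × 4.6 × 307,651,600 ≈ 15,821.9 × g
Increase = 15,821.9 − 5,492.1 = 10,329.8

≈ 10300 ×g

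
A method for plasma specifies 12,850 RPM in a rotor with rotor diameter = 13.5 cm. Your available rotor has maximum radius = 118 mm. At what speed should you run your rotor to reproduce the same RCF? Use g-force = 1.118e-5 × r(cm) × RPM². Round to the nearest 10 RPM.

Original rotor: r = 13.5 / 2 = 6.75 cm
RCF = 1.118 × 10⁻⁵ × r × N²
RCF_original = 1.118 × 10⁻⁵ × 6.75 × (12850)² = 1.118 × 10⁻⁵ × 6.75 × 165,122,500 ≈ 12,461 × g
Your rotor: r = 118 mm = 11.8 cm
12,461 = 1.118 × 10⁻⁵ × 11.8 × N²
N² = 12,461 / (13.1924 × 10⁻⁵) = 94,455,899
N ≈ √94,455,899 ≈ 9,718.8

≈ 9720 RPM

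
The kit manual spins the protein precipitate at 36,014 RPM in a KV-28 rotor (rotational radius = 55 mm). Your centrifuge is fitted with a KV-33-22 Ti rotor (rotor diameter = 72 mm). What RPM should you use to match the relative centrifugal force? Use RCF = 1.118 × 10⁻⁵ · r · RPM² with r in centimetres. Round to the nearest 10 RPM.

≈ 44510 RPM

Original rotor: r = 55 mm = 5.5 cm
RCF = 1.118 × 10⁻⁵ × r × N²
RCF_original = 1.118 × 10⁻⁵ × 5.5 × (36014)² = 1.118 × 10⁻⁵ × 5.5 × 1,297,008,196 ≈ 79,753 × g
Your rotor: r = 72 mm / 2 = 36 mm = 3.6 cm
79,753 = 1.118 × 10⁻⁵ × 3.6 × N²
N² = 79,753 / (4.0248 × 10⁻⁵) = 1,981,539,455
N ≈ √1,981,539,455 ≈ 44,514.5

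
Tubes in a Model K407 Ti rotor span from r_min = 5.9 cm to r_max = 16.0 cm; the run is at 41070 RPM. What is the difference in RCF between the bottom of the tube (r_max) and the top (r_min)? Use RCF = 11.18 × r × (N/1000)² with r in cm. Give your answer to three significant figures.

ΔRCF = 11.18 × (r_max − r_min) × (N/1000)² = 11.18 × 10.1 × 1,686.7449 ≈ 190,463.9

≈ 190000 ×g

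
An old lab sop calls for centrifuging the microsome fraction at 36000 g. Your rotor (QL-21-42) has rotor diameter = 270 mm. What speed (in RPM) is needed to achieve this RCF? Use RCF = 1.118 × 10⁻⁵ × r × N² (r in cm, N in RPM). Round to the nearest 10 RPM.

r = 270 mm / 2 = 135 mm = 13.5 cm
36,000 = 1.118 × 10⁻⁵ × 13.5 × N²
N² = 36,000 / (15.093 × 10⁻⁵) = 238,521,169
N ≈ √238,521,169 ≈ 15,444.1

N ≈ 15440 RPM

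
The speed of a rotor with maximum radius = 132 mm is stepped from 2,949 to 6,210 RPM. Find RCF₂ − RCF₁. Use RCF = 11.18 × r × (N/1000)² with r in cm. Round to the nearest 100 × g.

≈ 4400 g

r = 132 mm = 13.2 cm
RCF₁ = 11.18 × 13.2 × (2.949)² = 11.18 × 13.2 × 8.696601 ≈ 1,283.4 × g
RCF₂ = 11.18 × 13.2 × (6.21)² = 11.18 × 13.2 × 38.5641 ≈ 5,691.1 × g
Increase = 5,691.1 − 1,283.4 = 4,407.7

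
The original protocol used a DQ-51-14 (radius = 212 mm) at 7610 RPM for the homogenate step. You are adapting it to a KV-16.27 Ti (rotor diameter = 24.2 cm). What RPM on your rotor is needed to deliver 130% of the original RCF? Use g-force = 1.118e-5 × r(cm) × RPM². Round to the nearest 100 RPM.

≈ 11500 RPM

Original rotor: r = 212 mm = 21.2 cm
RCF = 1.118 × 10⁻⁵ × r × N²
RCF_original = 1.118 × 10⁻⁵ × 21.2 × (7610)² = 1.118 × 10⁻⁵ × 21.2 × 57,912,100 ≈ 13,726.1 × g
Target RCF = 1.3 × 13,726.1 ≈ 17,843.9 × g
Your rotor: r = 24.2 / 2 = 12.1 cm
17,843.9 = 1.118 × 10⁻⁵ × 12.1 × N²
N² = 17,843.9 / (13.5278 × 10⁻⁵) = 131,905,410
N ≈ √131,905,410 ≈ 11,485.0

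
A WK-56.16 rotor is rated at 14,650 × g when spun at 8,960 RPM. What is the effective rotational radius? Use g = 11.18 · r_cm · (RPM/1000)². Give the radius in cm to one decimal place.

≈ 16.3 cm

14650 = 11.18 × r × (8.96)²
r = 14650 / (11.18 × 80.2816) = 14650 / 897.5483 ≈ 16.322 cm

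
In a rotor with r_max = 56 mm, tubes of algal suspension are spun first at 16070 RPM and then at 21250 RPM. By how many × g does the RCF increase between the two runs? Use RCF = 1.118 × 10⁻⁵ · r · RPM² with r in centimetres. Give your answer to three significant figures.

≈ 12100 × g

r = 56 mm = 5.6 cm
RCF₁ = 1.118 × 10⁻⁵ × 5.6 × (16070)² = 1.118 × 10⁻⁵ × 5.6 × 258,244,900 ≈ 16,168.2 × g
RCF₂ = 1.118 × 10⁻⁵ × 5.6 × (21250)² = 1.118 × 10⁻⁵ × 5.6 × 451,562,500 ≈ 28,271.4 × g
Increase = 28,271.4 − 16,168.2 = 12,103.2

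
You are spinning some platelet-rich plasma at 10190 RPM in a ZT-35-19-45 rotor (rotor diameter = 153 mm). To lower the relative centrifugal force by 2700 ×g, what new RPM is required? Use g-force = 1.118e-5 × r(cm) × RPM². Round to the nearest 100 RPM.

r = 153 mm / 2 = 76.5 mm = 7.65 cm
Current RCF = 1.118 × 10⁻⁵ × 7.65 × (10190)² = 1.118 × 10⁻⁵ × 7.65 × 103,836,100 ≈ 8,880.8 × g
Target RCF = 8,880.8 − 2,700 = 6,180.8 × g
N² = 6,180.8 / (8.5527 × 10⁻⁵) = 72,267,237
N ≈ √72,267,237 ≈ 8,501.0

≈ 8500 RPM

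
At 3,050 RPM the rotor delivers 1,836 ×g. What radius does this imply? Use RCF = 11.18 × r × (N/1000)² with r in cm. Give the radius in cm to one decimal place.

1836 = 11.18 × r × (3.05)²
r = 1836 / (11.18 × 9.3025) = 1836 / 104.0019 ≈ 17.654 cm

r ≈ 17.7 cm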